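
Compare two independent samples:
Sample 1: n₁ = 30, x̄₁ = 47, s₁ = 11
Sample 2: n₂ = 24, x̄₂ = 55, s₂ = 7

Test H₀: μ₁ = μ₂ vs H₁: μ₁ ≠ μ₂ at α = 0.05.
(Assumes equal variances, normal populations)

Answer: t = -3.0938, reject H₀

Derivation:
Pooled variance: s²_p = [29×11² + 23×7²]/(52) = 89.1538
s_p = 9.4421
SE = s_p×√(1/n₁ + 1/n₂) = 9.4421×√(1/30 + 1/24) = 2.5858
t = (x̄₁ - x̄₂)/SE = (47 - 55)/2.5858 = -3.0938
df = 52, t-critical = ±2.007
Decision: reject H₀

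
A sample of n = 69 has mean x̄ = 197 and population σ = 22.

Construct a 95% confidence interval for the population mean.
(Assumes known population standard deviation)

Confidence level: 95%, α = 0.05
z_0.025 = 1.960
SE = σ/√n = 22/√69 = 2.6485
Margin of error = 1.960 × 2.6485 = 5.1911
CI: x̄ ± margin = 197 ± 5.1911
CI: (191.8089, 202.1911)

Answer: (191.8089, 202.1911)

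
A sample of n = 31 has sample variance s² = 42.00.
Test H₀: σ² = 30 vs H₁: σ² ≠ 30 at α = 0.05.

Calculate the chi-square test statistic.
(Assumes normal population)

df = n - 1 = 30
χ² = (n-1)s²/σ₀² = 30×42.00/30 = 42.0000
Critical values: χ²_{0.975,30} = 16.791, χ²_{0.025,30} = 46.979
Rejection region: χ² < 16.791 or χ² > 46.979
Decision: fail to reject H₀

Answer: χ² = 42.0000, fail to reject H₀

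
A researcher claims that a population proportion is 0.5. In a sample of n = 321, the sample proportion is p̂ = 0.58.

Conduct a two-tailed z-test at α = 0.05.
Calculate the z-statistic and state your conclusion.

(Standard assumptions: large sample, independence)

Answer: z = 2.8667, reject H₀

Derivation:
H₀: p = 0.5, H₁: p ≠ 0.5
Standard error: SE = √(p₀(1-p₀)/n) = √(0.5×0.5/321) = 0.027907
z-statistic: z = (p̂ - p₀)/SE = (0.58 - 0.5)/0.027907 = 2.8667
Critical value: z_0.025 = ±1.960
p-value = 0.0041
Decision: reject H₀ at α = 0.05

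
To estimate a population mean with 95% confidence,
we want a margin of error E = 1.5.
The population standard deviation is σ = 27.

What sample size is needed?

Answer: n = 1245

Derivation:
z_0.025 = 1.960
n = (z×σ/E)² = (1.960×27/1.5)²
n = 1244.6784
Round up: n = 1245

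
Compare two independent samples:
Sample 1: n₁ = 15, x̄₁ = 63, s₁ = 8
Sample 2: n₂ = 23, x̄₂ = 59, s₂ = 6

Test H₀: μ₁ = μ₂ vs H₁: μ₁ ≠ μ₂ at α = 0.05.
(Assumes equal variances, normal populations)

Answer: t = 1.7601, fail to reject H₀

Derivation:
Pooled variance: s²_p = [14×8² + 22×6²]/(36) = 46.8889
s_p = 6.8475
SE = s_p×√(1/n₁ + 1/n₂) = 6.8475×√(1/15 + 1/23) = 2.2726
t = (x̄₁ - x̄₂)/SE = (63 - 59)/2.2726 = 1.7601
df = 36, t-critical = ±2.028
Decision: fail to reject H₀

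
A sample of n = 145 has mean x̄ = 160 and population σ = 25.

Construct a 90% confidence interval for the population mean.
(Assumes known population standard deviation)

Confidence level: 90%, α = 0.1
z_0.05 = 1.645
SE = σ/√n = 25/√145 = 2.0761
Margin of error = 1.645 × 2.0761 = 3.4152
CI: x̄ ± margin = 160 ± 3.4152
CI: (156.5848, 163.4152)

Answer: (156.5848, 163.4152)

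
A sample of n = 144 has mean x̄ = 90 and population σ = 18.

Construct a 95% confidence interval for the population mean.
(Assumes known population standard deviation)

Answer: (87.0600, 92.9400)

Derivation:
Confidence level: 95%, α = 0.05
z_0.025 = 1.960
SE = σ/√n = 18/√144 = 1.5000
Margin of error = 1.960 × 1.5000 = 2.9400
CI: x̄ ± margin = 90 ± 2.9400
CI: (87.0600, 92.9400)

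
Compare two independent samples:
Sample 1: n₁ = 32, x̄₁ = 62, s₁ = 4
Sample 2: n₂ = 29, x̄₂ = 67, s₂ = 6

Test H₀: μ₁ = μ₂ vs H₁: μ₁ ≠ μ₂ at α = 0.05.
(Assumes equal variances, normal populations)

Pooled variance: s²_p = [31×4² + 28×6²]/(59) = 25.4915
s_p = 5.0489
SE = s_p×√(1/n₁ + 1/n₂) = 5.0489×√(1/32 + 1/29) = 1.2945
t = (x̄₁ - x̄₂)/SE = (62 - 67)/1.2945 = -3.8625
df = 59, t-critical = ±2.001
Decision: reject H₀

Answer: t = -3.8625, reject H₀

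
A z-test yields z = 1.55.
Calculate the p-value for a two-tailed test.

For z = 1.55:
p = 2×P(Z > |1.55|) = 2×(1 - Φ(1.55)) = 0.1211

Answer: p-value ≈ 0.1211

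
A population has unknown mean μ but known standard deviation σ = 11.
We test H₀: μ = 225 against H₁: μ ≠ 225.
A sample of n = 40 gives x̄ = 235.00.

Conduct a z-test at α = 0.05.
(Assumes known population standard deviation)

Answer: z = 5.7494, reject H₀

Derivation:
Standard error: SE = σ/√n = 11/√40 = 1.7393
z-statistic: z = (x̄ - μ₀)/SE = (235.00 - 225)/1.7393 = 5.7494
Critical value: ±1.960
p-value < 0.0001
Decision: reject H₀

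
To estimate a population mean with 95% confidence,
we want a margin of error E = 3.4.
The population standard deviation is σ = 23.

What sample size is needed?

z_0.025 = 1.960
n = (z×σ/E)² = (1.960×23/3.4)²
n = 175.7964
Round up: n = 176

Answer: n = 176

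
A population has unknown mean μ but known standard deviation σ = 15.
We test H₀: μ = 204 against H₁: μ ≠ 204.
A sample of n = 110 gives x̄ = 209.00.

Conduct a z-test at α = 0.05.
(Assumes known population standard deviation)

Answer: z = 3.4960, reject H₀

Derivation:
Standard error: SE = σ/√n = 15/√110 = 1.4302
z-statistic: z = (x̄ - μ₀)/SE = (209.00 - 204)/1.4302 = 3.4960
Critical value: ±1.960
p-value = 0.0005
Decision: reject H₀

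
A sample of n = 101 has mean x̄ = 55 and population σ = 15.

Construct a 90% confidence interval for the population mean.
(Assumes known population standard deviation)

Confidence level: 90%, α = 0.1
z_0.05 = 1.645
SE = σ/√n = 15/√101 = 1.4926
Margin of error = 1.645 × 1.4926 = 2.4553
CI: x̄ ± margin = 55 ± 2.4553
CI: (52.5447, 57.4553)

Answer: (52.5447, 57.4553)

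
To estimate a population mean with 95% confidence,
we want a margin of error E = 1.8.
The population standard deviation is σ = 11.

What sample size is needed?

Answer: n = 144

Derivation:
z_0.025 = 1.960
n = (z×σ/E)² = (1.960×11/1.8)²
n = 143.4672
Round up: n = 144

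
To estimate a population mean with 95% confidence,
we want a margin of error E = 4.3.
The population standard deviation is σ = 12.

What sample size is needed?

Answer: n = 30

Derivation:
z_0.025 = 1.960
n = (z×σ/E)² = (1.960×12/4.3)²
n = 29.9184
Round up: n = 30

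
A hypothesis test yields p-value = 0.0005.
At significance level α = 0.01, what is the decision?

Answer: reject H₀

Derivation:
Compare p-value to α:
0.0005 < 0.01
Decision: reject H₀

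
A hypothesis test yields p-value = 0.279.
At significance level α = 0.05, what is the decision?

Compare p-value to α:
0.279 ≥ 0.05
Decision: fail to reject H₀

Answer: fail to reject H₀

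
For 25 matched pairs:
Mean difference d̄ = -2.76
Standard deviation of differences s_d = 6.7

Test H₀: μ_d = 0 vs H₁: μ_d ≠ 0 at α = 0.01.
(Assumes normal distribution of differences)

Answer: t = -2.0597, fail to reject H₀

Derivation:
df = n - 1 = 24
SE = s_d/√n = 6.7/√25 = 1.3400
t = d̄/SE = -2.76/1.3400 = -2.0597
Critical value: t_{0.005,24} = ±2.797
p-value ≈ 0.0504
Decision: fail to reject H₀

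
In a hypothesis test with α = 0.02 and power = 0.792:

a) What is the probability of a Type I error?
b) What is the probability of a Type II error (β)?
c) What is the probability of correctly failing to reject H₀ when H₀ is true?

a) Type I error probability = α = 0.02
b) Power = P(reject H₀ | H₁ true) = 1 - β = 0.792, so Type II error probability = β = 1 - Power = 0.208
c) P(fail to reject H₀ | H₀ true) = 1 - α = 0.98

Answer: a) 0.02, b) 0.208, c) 0.98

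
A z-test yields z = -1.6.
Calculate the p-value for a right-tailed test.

For z = -1.6:
p = P(Z > -1.6) = 1 - Φ(-1.6) = 0.9452

Answer: p-value ≈ 0.9452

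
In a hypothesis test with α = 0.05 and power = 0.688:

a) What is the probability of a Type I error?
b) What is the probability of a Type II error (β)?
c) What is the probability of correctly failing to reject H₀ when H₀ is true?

Answer: a) 0.05, b) 0.312, c) 0.95

Derivation:
a) Type I error probability = α = 0.05
b) Power = P(reject H₀ | H₁ true) = 1 - β = 0.688, so Type II error probability = β = 1 - Power = 0.312
c) P(fail to reject H₀ | H₀ true) = 1 - α = 0.95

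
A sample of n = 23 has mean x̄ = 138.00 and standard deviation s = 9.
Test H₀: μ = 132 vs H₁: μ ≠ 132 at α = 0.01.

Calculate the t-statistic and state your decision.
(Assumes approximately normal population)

Answer: t = 3.1973, reject H₀

Derivation:
df = n - 1 = 22
SE = s/√n = 9/√23 = 1.8766
t = (x̄ - μ₀)/SE = (138.00 - 132)/1.8766 = 3.1973
Critical value: t_{0.005,22} = ±2.819
p-value ≈ 0.0042
Decision: reject H₀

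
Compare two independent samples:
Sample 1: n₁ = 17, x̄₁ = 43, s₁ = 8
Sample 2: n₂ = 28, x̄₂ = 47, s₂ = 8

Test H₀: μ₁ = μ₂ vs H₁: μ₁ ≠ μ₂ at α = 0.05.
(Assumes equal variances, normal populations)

Pooled variance: s²_p = [16×8² + 27×8²]/(43) = 64.0000
s_p = 8.0000
SE = s_p×√(1/n₁ + 1/n₂) = 8.0000×√(1/17 + 1/28) = 2.4598
t = (x̄₁ - x̄₂)/SE = (43 - 47)/2.4598 = -1.6261
df = 43, t-critical = ±2.017
Decision: fail to reject H₀

Answer: t = -1.6261, fail to reject H₀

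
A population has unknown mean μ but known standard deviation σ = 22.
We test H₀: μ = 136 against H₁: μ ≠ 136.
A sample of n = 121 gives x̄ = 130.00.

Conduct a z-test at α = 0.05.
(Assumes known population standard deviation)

Standard error: SE = σ/√n = 22/√121 = 2.0000
z-statistic: z = (x̄ - μ₀)/SE = (130.00 - 136)/2.0000 = -3.0000
Critical value: ±1.960
p-value = 0.0027
Decision: reject H₀

Answer: z = -3.0000, reject H₀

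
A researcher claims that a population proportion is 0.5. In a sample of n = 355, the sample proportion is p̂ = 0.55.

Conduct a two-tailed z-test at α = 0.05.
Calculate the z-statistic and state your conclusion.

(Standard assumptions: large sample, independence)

Answer: z = 1.8842, fail to reject H₀

Derivation:
H₀: p = 0.5, H₁: p ≠ 0.5
Standard error: SE = √(p₀(1-p₀)/n) = √(0.5×0.5/355) = 0.026537
z-statistic: z = (p̂ - p₀)/SE = (0.55 - 0.5)/0.026537 = 1.8842
Critical value: z_0.025 = ±1.960
p-value = 0.0595
Decision: fail to reject H₀ at α = 0.05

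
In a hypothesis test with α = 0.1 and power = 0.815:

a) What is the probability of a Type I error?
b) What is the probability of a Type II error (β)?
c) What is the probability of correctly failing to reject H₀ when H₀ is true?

Answer: a) 0.1, b) 0.185, c) 0.9

Derivation:
a) Type I error probability = α = 0.1
b) Power = P(reject H₀ | H₁ true) = 1 - β = 0.815, so Type II error probability = β = 1 - Power = 0.185
c) P(fail to reject H₀ | H₀ true) = 1 - α = 0.9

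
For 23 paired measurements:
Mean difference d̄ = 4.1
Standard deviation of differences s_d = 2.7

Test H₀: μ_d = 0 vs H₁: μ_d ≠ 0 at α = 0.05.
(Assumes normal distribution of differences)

Answer: t = 7.2824, reject H₀

Derivation:
df = n - 1 = 22
SE = s_d/√n = 2.7/√23 = 0.5630
t = d̄/SE = 4.1/0.5630 = 7.2824
Critical value: t_{0.025,22} = ±2.074
p-value < 0.0001
Decision: reject H₀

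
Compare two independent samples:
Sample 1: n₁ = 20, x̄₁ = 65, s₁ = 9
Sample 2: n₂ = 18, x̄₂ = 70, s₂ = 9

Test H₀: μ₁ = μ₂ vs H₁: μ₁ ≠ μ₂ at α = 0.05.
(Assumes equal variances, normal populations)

Answer: t = -1.7100, fail to reject H₀

Derivation:
Pooled variance: s²_p = [19×9² + 17×9²]/(36) = 81.0000
s_p = 9.0000
SE = s_p×√(1/n₁ + 1/n₂) = 9.0000×√(1/20 + 1/18) = 2.9240
t = (x̄₁ - x̄₂)/SE = (65 - 70)/2.9240 = -1.7100
df = 36, t-critical = ±2.028
Decision: fail to reject H₀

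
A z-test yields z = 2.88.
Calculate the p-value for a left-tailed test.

For z = 2.88:
p = P(Z < 2.88) = Φ(2.88) = 0.9980

Answer: p-value ≈ 0.9980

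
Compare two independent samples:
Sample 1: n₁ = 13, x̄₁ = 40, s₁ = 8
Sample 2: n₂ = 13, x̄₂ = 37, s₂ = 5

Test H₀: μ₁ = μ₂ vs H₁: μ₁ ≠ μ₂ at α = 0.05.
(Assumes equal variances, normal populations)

Answer: t = 1.1466, fail to reject H₀

Derivation:
Pooled variance: s²_p = [12×8² + 12×5²]/(24) = 44.5000
s_p = 6.6708
SE = s_p×√(1/n₁ + 1/n₂) = 6.6708×√(1/13 + 1/13) = 2.6165
t = (x̄₁ - x̄₂)/SE = (40 - 37)/2.6165 = 1.1466
df = 24, t-critical = ±2.064
Decision: fail to reject H₀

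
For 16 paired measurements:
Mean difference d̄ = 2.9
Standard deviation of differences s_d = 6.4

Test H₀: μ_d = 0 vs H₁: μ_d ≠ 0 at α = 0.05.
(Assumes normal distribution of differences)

Answer: t = 1.8125, fail to reject H₀

Derivation:
df = n - 1 = 15
SE = s_d/√n = 6.4/√16 = 1.6000
t = d̄/SE = 2.9/1.6000 = 1.8125
Critical value: t_{0.025,15} = ±2.131
p-value ≈ 0.0900
Decision: fail to reject H₀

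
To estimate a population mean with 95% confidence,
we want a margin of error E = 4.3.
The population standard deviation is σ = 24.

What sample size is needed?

Answer: n = 120

Derivation:
z_0.025 = 1.960
n = (z×σ/E)² = (1.960×24/4.3)²
n = 119.6734
Round up: n = 120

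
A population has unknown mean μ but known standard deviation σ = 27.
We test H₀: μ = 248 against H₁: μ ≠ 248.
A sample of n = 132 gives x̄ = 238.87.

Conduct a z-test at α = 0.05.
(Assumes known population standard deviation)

Standard error: SE = σ/√n = 27/√132 = 2.3500
z-statistic: z = (x̄ - μ₀)/SE = (238.87 - 248)/2.3500 = -3.8851
Critical value: ±1.960
p-value = 0.0001
Decision: reject H₀

Answer: z = -3.8851, reject H₀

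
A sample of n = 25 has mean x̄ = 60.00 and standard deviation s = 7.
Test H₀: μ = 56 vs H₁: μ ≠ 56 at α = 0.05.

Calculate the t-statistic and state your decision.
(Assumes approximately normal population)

Answer: t = 2.8571, reject H₀

Derivation:
df = n - 1 = 24
SE = s/√n = 7/√25 = 1.4000
t = (x̄ - μ₀)/SE = (60.00 - 56)/1.4000 = 2.8571
Critical value: t_{0.025,24} = ±2.064
p-value ≈ 0.0087
Decision: reject H₀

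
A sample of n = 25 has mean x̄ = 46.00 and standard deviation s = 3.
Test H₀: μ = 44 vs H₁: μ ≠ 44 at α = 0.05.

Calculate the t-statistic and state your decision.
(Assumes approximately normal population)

df = n - 1 = 24
SE = s/√n = 3/√25 = 0.6000
t = (x̄ - μ₀)/SE = (46.00 - 44)/0.6000 = 3.3333
Critical value: t_{0.025,24} = ±2.064
p-value ≈ 0.0028
Decision: reject H₀

Answer: t = 3.3333, reject H₀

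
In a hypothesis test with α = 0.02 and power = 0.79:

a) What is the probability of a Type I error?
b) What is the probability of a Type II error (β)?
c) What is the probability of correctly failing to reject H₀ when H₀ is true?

Answer: a) 0.02, b) 0.21, c) 0.98

Derivation:
a) Type I error probability = α = 0.02
b) Power = P(reject H₀ | H₁ true) = 1 - β = 0.79, so Type II error probability = β = 1 - Power = 0.21
c) P(fail to reject H₀ | H₀ true) = 1 - α = 0.98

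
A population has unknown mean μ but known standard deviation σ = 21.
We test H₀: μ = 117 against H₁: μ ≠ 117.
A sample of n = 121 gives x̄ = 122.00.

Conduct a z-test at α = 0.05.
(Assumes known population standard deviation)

Answer: z = 2.6190, reject H₀

Derivation:
Standard error: SE = σ/√n = 21/√121 = 1.9091
z-statistic: z = (x̄ - μ₀)/SE = (122.00 - 117)/1.9091 = 2.6190
Critical value: ±1.960
p-value = 0.0088
Decision: reject H₀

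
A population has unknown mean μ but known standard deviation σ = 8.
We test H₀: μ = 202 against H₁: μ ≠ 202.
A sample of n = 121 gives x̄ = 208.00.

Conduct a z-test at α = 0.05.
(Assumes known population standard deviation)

Standard error: SE = σ/√n = 8/√121 = 0.7273
z-statistic: z = (x̄ - μ₀)/SE = (208.00 - 202)/0.7273 = 8.2497
Critical value: ±1.960
p-value < 0.0001
Decision: reject H₀

Answer: z = 8.2497, reject H₀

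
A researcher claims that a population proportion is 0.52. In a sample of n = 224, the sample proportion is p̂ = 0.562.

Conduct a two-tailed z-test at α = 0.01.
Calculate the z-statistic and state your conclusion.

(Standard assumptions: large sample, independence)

H₀: p = 0.52, H₁: p ≠ 0.52
Standard error: SE = √(p₀(1-p₀)/n) = √(0.52×0.48/224) = 0.033381
z-statistic: z = (p̂ - p₀)/SE = (0.562 - 0.52)/0.033381 = 1.2582
Critical value: z_0.005 = ±2.576
p-value = 0.2083
Decision: fail to reject H₀ at α = 0.01

Answer: z = 1.2582, fail to reject H₀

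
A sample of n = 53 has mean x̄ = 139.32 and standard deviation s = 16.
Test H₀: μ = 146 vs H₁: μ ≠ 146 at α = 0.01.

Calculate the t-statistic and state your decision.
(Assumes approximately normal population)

df = n - 1 = 52
SE = s/√n = 16/√53 = 2.1978
t = (x̄ - μ₀)/SE = (139.32 - 146)/2.1978 = -3.0394
Critical value: t_{0.005,52} = ±2.674
p-value ≈ 0.0037
Decision: reject H₀

Answer: t = -3.0394, reject H₀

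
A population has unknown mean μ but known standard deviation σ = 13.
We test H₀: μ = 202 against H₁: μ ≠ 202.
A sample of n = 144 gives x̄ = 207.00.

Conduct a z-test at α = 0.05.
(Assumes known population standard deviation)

Standard error: SE = σ/√n = 13/√144 = 1.0833
z-statistic: z = (x̄ - μ₀)/SE = (207.00 - 202)/1.0833 = 4.6155
Critical value: ±1.960
p-value < 0.0001
Decision: reject H₀

Answer: z = 4.6155, reject H₀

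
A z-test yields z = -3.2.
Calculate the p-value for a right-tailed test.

For z = -3.2:
p = P(Z > -3.2) = 1 - Φ(-3.2) = 0.9993

Answer: p-value ≈ 0.9993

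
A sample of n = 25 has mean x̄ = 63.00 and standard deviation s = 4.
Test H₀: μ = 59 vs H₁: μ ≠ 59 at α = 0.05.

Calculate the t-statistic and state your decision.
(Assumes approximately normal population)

Answer: t = 5.0000, reject H₀

Derivation:
df = n - 1 = 24
SE = s/√n = 4/√25 = 0.8000
t = (x̄ - μ₀)/SE = (63.00 - 59)/0.8000 = 5.0000
Critical value: t_{0.025,24} = ±2.064
p-value < 0.0001
Decision: reject H₀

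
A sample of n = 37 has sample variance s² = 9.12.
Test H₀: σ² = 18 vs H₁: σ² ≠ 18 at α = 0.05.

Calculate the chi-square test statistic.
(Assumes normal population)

df = n - 1 = 36
χ² = (n-1)s²/σ₀² = 36×9.12/18 = 18.2400
Critical values: χ²_{0.975,36} = 21.336, χ²_{0.025,36} = 54.437
Rejection region: χ² < 21.336 or χ² > 54.437
Decision: reject H₀

Answer: χ² = 18.2400, reject H₀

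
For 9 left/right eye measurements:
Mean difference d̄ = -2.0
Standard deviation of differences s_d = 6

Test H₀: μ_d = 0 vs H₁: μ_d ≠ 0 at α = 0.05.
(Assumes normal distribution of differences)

df = n - 1 = 8
SE = s_d/√n = 6/√9 = 2.0000
t = d̄/SE = -2.0/2.0000 = -1.0000
Critical value: t_{0.025,8} = ±2.306
p-value ≈ 0.3466
Decision: fail to reject H₀

Answer: t = -1.0000, fail to reject H₀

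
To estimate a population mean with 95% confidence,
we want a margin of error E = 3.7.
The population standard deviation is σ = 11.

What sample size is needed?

z_0.025 = 1.960
n = (z×σ/E)² = (1.960×11/3.7)²
n = 33.9542
Round up: n = 34

Answer: n = 34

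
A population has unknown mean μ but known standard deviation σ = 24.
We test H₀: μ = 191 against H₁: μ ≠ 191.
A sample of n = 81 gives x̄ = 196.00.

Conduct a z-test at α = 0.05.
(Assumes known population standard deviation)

Answer: z = 1.8750, fail to reject H₀

Derivation:
Standard error: SE = σ/√n = 24/√81 = 2.6667
z-statistic: z = (x̄ - μ₀)/SE = (196.00 - 191)/2.6667 = 1.8750
Critical value: ±1.960
p-value = 0.0608
Decision: fail to reject H₀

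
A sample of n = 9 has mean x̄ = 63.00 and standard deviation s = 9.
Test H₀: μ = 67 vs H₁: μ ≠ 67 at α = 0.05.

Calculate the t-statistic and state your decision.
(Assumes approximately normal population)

df = n - 1 = 8
SE = s/√n = 9/√9 = 3.0000
t = (x̄ - μ₀)/SE = (63.00 - 67)/3.0000 = -1.3333
Critical value: t_{0.025,8} = ±2.306
p-value ≈ 0.2191
Decision: fail to reject H₀

Answer: t = -1.3333, fail to reject H₀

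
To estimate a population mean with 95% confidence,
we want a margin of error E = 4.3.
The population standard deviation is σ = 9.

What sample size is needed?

z_0.025 = 1.960
n = (z×σ/E)² = (1.960×9/4.3)²
n = 16.8291
Round up: n = 17

Answer: n = 17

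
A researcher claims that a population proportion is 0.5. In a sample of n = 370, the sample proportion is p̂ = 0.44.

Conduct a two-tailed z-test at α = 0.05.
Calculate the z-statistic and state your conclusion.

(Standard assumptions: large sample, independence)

H₀: p = 0.5, H₁: p ≠ 0.5
Standard error: SE = √(p₀(1-p₀)/n) = √(0.5×0.5/370) = 0.025994
z-statistic: z = (p̂ - p₀)/SE = (0.44 - 0.5)/0.025994 = -2.3082
Critical value: z_0.025 = ±1.960
p-value = 0.0210
Decision: reject H₀ at α = 0.05

Answer: z = -2.3082, reject H₀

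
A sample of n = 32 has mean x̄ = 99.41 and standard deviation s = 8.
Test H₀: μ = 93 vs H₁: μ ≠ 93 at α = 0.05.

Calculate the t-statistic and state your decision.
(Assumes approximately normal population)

Answer: t = 4.5326, reject H₀

Derivation:
df = n - 1 = 31
SE = s/√n = 8/√32 = 1.4142
t = (x̄ - μ₀)/SE = (99.41 - 93)/1.4142 = 4.5326
Critical value: t_{0.025,31} = ±2.040
p-value ≈ 0.0001
Decision: reject H₀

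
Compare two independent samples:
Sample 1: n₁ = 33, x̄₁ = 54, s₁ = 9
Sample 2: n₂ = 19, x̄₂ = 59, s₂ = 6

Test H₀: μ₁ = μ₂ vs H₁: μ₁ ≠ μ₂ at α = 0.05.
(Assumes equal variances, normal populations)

Pooled variance: s²_p = [32×9² + 18×6²]/(50) = 64.8000
s_p = 8.0498
SE = s_p×√(1/n₁ + 1/n₂) = 8.0498×√(1/33 + 1/19) = 2.3182
t = (x̄₁ - x̄₂)/SE = (54 - 59)/2.3182 = -2.1568
df = 50, t-critical = ±2.009
Decision: reject H₀

Answer: t = -2.1568, reject H₀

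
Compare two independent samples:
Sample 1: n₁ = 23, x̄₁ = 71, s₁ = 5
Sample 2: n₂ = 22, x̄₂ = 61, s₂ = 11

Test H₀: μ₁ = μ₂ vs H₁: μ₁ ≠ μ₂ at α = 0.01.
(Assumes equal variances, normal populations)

Answer: t = 3.9551, reject H₀

Derivation:
Pooled variance: s²_p = [22×5² + 21×11²]/(43) = 71.8837
s_p = 8.4784
SE = s_p×√(1/n₁ + 1/n₂) = 8.4784×√(1/23 + 1/22) = 2.5284
t = (x̄₁ - x̄₂)/SE = (71 - 61)/2.5284 = 3.9551
df = 43, t-critical = ±2.695
Decision: reject H₀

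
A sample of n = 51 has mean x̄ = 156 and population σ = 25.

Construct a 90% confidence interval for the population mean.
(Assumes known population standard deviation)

Confidence level: 90%, α = 0.1
z_0.05 = 1.645
SE = σ/√n = 25/√51 = 3.5007
Margin of error = 1.645 × 3.5007 = 5.7587
CI: x̄ ± margin = 156 ± 5.7587
CI: (150.2413, 161.7587)

Answer: (150.2413, 161.7587)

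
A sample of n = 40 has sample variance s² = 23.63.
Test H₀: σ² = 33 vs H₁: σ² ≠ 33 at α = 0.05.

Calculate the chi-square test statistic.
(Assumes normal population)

Answer: χ² = 27.9264, fail to reject H₀

Derivation:
df = n - 1 = 39
χ² = (n-1)s²/σ₀² = 39×23.63/33 = 27.9264
Critical values: χ²_{0.975,39} = 23.654, χ²_{0.025,39} = 58.120
Rejection region: χ² < 23.654 or χ² > 58.120
Decision: fail to reject H₀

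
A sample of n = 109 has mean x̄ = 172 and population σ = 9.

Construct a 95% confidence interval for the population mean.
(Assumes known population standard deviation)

Confidence level: 95%, α = 0.05
z_0.025 = 1.960
SE = σ/√n = 9/√109 = 0.8620
Margin of error = 1.960 × 0.8620 = 1.6895
CI: x̄ ± margin = 172 ± 1.6895
CI: (170.3105, 173.6895)

Answer: (170.3105, 173.6895)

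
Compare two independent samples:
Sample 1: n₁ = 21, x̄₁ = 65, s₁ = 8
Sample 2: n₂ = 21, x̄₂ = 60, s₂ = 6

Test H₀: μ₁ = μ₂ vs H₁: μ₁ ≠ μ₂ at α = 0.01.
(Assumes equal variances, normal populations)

Pooled variance: s²_p = [20×8² + 20×6²]/(40) = 50.0000
s_p = 7.0711
SE = s_p×√(1/n₁ + 1/n₂) = 7.0711×√(1/21 + 1/21) = 2.1822
t = (x̄₁ - x̄₂)/SE = (65 - 60)/2.1822 = 2.2913
df = 40, t-critical = ±2.704
Decision: fail to reject H₀

Answer: t = 2.2913, fail to reject H₀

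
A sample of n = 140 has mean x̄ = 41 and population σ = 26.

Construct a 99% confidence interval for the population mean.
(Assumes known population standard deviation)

Confidence level: 99%, α = 0.01
z_0.005 = 2.576
SE = σ/√n = 26/√140 = 2.1974
Margin of error = 2.576 × 2.1974 = 5.6605
CI: x̄ ± margin = 41 ± 5.6605
CI: (35.3395, 46.6605)

Answer: (35.3395, 46.6605)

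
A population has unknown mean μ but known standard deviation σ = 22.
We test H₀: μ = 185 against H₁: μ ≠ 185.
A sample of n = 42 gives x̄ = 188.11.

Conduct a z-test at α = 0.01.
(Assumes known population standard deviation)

Standard error: SE = σ/√n = 22/√42 = 3.3947
z-statistic: z = (x̄ - μ₀)/SE = (188.11 - 185)/3.3947 = 0.9161
Critical value: ±2.576
p-value = 0.3596
Decision: fail to reject H₀

Answer: z = 0.9161, fail to reject H₀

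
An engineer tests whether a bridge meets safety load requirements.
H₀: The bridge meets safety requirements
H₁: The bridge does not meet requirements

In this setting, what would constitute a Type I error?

Answer: Unnecessarily closing a safe bridge for repairs

Derivation:
A Type I error (probability α) occurs when we reject a true H₀.
A Type II error (probability β) occurs when we fail to reject a false H₀.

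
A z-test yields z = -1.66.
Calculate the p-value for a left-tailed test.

For z = -1.66:
p = P(Z < -1.66) = Φ(-1.66) = 0.0485

Answer: p-value ≈ 0.0485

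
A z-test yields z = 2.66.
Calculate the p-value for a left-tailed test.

For z = 2.66:
p = P(Z < 2.66) = Φ(2.66) = 0.9961

Answer: p-value ≈ 0.9961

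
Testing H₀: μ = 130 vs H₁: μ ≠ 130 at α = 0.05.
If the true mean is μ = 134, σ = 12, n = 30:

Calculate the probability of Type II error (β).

Answer: β ≈ 0.5533

Derivation:
SE = σ/√n = 12/√30 = 2.1909
Critical values: μ₀ ± z_0.025×SE = 130 ± 1.960×2.1909
Acceptance region: (125.7058, 134.2942)
Under H₁ (μ = 134): z_high = (134.2942 - 134)/2.1909 = 0.1343, z_low = (125.7058 - 134)/2.1909 = -3.7858
β = P(not reject | H₁) = Φ(0.1343) - Φ(-3.7858) ≈ 0.5533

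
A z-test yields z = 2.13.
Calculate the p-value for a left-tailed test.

Answer: p-value ≈ 0.9834

Derivation:
For z = 2.13:
p = P(Z < 2.13) = Φ(2.13) = 0.9834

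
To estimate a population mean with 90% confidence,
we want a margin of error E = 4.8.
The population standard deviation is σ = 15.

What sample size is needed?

z_0.05 = 1.645
n = (z×σ/E)² = (1.645×15/4.8)²
n = 26.4260
Round up: n = 27

Answer: n = 27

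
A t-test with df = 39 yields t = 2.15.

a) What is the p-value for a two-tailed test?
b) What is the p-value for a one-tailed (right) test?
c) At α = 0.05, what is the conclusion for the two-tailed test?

Using t-distribution with df = 39:
a) Two-tailed: p = 2×P(T > 2.15) = 0.0378
b) One-tailed: p = P(T > 2.15) = 0.0189
c) 0.0378 < 0.05, reject H₀

Answer: a) 0.0378, b) 0.0189, c) reject H₀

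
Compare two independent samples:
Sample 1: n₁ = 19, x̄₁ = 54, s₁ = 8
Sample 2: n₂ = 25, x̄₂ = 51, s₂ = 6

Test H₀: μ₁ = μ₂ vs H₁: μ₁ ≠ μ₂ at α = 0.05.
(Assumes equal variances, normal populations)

Answer: t = 1.4227, fail to reject H₀

Derivation:
Pooled variance: s²_p = [18×8² + 24×6²]/(42) = 48.0000
s_p = 6.9282
SE = s_p×√(1/n₁ + 1/n₂) = 6.9282×√(1/19 + 1/25) = 2.1086
t = (x̄₁ - x̄₂)/SE = (54 - 51)/2.1086 = 1.4227
df = 42, t-critical = ±2.018
Decision: fail to reject H₀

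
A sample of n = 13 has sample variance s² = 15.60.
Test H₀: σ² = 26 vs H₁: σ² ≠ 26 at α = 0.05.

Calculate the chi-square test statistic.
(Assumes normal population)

df = n - 1 = 12
χ² = (n-1)s²/σ₀² = 12×15.60/26 = 7.2000
Critical values: χ²_{0.975,12} = 4.404, χ²_{0.025,12} = 23.337
Rejection region: χ² < 4.404 or χ² > 23.337
Decision: fail to reject H₀

Answer: χ² = 7.2000, fail to reject H₀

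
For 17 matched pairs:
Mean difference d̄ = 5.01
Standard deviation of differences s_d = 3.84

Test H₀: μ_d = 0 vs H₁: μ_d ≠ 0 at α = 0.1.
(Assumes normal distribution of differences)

Answer: t = 5.3796, reject H₀

Derivation:
df = n - 1 = 16
SE = s_d/√n = 3.84/√17 = 0.9313
t = d̄/SE = 5.01/0.9313 = 5.3796
Critical value: t_{0.05,16} = ±1.746
p-value ≈ 0.0001
Decision: reject H₀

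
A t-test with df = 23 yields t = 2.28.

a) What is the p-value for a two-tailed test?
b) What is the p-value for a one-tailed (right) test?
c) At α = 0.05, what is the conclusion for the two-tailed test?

Answer: a) 0.0322, b) 0.0161, c) reject H₀

Derivation:
Using t-distribution with df = 23:
a) Two-tailed: p = 2×P(T > 2.28) = 0.0322
b) One-tailed: p = P(T > 2.28) = 0.0161
c) 0.0322 < 0.05, reject H₀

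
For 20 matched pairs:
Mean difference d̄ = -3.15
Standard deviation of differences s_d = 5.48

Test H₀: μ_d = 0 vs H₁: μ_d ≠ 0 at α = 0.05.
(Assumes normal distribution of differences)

Answer: t = -2.5706, reject H₀

Derivation:
df = n - 1 = 19
SE = s_d/√n = 5.48/√20 = 1.2254
t = d̄/SE = -3.15/1.2254 = -2.5706
Critical value: t_{0.025,19} = ±2.093
p-value ≈ 0.0187
Decision: reject H₀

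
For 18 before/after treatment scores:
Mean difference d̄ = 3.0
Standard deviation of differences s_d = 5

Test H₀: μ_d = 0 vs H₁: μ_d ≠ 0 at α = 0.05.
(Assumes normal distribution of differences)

Answer: t = 2.5456, reject H₀

Derivation:
df = n - 1 = 17
SE = s_d/√n = 5/√18 = 1.1785
t = d̄/SE = 3.0/1.1785 = 2.5456
Critical value: t_{0.025,17} = ±2.110
p-value ≈ 0.0209
Decision: reject H₀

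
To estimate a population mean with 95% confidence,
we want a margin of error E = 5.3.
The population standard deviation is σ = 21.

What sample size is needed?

Answer: n = 61

Derivation:
z_0.025 = 1.960
n = (z×σ/E)² = (1.960×21/5.3)²
n = 60.3113
Round up: n = 61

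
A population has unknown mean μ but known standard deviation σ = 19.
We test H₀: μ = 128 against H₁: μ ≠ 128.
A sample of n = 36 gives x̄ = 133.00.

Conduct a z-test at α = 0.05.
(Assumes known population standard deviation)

Standard error: SE = σ/√n = 19/√36 = 3.1667
z-statistic: z = (x̄ - μ₀)/SE = (133.00 - 128)/3.1667 = 1.5789
Critical value: ±1.960
p-value = 0.1144
Decision: fail to reject H₀

Answer: z = 1.5789, fail to reject H₀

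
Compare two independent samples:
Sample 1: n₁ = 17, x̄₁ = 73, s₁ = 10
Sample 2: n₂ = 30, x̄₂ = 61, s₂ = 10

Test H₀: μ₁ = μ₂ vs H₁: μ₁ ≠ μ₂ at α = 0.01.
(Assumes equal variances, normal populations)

Answer: t = 3.9530, reject H₀

Derivation:
Pooled variance: s²_p = [16×10² + 29×10²]/(45) = 100.0000
s_p = 10.0000
SE = s_p×√(1/n₁ + 1/n₂) = 10.0000×√(1/17 + 1/30) = 3.0357
t = (x̄₁ - x̄₂)/SE = (73 - 61)/3.0357 = 3.9530
df = 45, t-critical = ±2.690
Decision: reject H₀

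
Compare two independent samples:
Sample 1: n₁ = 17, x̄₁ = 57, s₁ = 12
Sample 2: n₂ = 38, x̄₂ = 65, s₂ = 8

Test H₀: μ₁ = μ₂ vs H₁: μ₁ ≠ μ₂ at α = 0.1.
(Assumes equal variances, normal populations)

Answer: t = -2.9201, reject H₀

Derivation:
Pooled variance: s²_p = [16×12² + 37×8²]/(53) = 88.1509
s_p = 9.3889
SE = s_p×√(1/n₁ + 1/n₂) = 9.3889×√(1/17 + 1/38) = 2.7396
t = (x̄₁ - x̄₂)/SE = (57 - 65)/2.7396 = -2.9201
df = 53, t-critical = ±1.674
Decision: reject H₀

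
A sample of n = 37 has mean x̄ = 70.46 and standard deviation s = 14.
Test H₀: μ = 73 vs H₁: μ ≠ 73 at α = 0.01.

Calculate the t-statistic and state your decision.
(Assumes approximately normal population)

Answer: t = -1.1036, fail to reject H₀

Derivation:
df = n - 1 = 36
SE = s/√n = 14/√37 = 2.3016
t = (x̄ - μ₀)/SE = (70.46 - 73)/2.3016 = -1.1036
Critical value: t_{0.005,36} = ±2.719
p-value ≈ 0.2771
Decision: fail to reject H₀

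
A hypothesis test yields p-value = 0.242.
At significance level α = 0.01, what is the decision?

Answer: fail to reject H₀

Derivation:
Compare p-value to α:
0.242 ≥ 0.01
Decision: fail to reject H₀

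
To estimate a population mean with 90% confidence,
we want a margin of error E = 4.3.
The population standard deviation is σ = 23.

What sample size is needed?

Answer: n = 78

Derivation:
z_0.05 = 1.645
n = (z×σ/E)² = (1.645×23/4.3)²
n = 77.4195
Round up: n = 78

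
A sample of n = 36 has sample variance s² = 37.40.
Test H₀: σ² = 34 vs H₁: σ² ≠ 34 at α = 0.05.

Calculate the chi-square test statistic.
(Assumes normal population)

Answer: χ² = 38.5000, fail to reject H₀

Derivation:
df = n - 1 = 35
χ² = (n-1)s²/σ₀² = 35×37.40/34 = 38.5000
Critical values: χ²_{0.975,35} = 20.569, χ²_{0.025,35} = 53.203
Rejection region: χ² < 20.569 or χ² > 53.203
Decision: fail to reject H₀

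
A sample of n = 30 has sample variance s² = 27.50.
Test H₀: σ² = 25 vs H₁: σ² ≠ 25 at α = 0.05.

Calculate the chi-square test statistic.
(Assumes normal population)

Answer: χ² = 31.9000, fail to reject H₀

Derivation:
df = n - 1 = 29
χ² = (n-1)s²/σ₀² = 29×27.50/25 = 31.9000
Critical values: χ²_{0.975,29} = 16.047, χ²_{0.025,29} = 45.722
Rejection region: χ² < 16.047 or χ² > 45.722
Decision: fail to reject H₀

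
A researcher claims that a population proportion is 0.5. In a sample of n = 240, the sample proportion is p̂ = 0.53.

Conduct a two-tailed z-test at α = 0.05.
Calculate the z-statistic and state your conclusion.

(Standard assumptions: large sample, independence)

Answer: z = 0.9295, fail to reject H₀

Derivation:
H₀: p = 0.5, H₁: p ≠ 0.5
Standard error: SE = √(p₀(1-p₀)/n) = √(0.5×0.5/240) = 0.032275
z-statistic: z = (p̂ - p₀)/SE = (0.53 - 0.5)/0.032275 = 0.9295
Critical value: z_0.025 = ±1.960
p-value = 0.3526
Decision: fail to reject H₀ at α = 0.05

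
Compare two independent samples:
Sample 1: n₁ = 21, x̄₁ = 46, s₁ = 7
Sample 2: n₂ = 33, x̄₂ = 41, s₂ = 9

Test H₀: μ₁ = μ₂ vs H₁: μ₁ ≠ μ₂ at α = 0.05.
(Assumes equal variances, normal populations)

Answer: t = 2.1611, reject H₀

Derivation:
Pooled variance: s²_p = [20×7² + 32×9²]/(52) = 68.6923
s_p = 8.2881
SE = s_p×√(1/n₁ + 1/n₂) = 8.2881×√(1/21 + 1/33) = 2.3136
t = (x̄₁ - x̄₂)/SE = (46 - 41)/2.3136 = 2.1611
df = 52, t-critical = ±2.007
Decision: reject H₀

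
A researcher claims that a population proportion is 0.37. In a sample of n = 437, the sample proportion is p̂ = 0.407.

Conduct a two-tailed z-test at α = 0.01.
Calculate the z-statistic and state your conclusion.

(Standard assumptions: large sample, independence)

Answer: z = 1.6020, fail to reject H₀

Derivation:
H₀: p = 0.37, H₁: p ≠ 0.37
Standard error: SE = √(p₀(1-p₀)/n) = √(0.37×0.63/437) = 0.023096
z-statistic: z = (p̂ - p₀)/SE = (0.407 - 0.37)/0.023096 = 1.6020
Critical value: z_0.005 = ±2.576
p-value = 0.1092
Decision: fail to reject H₀ at α = 0.01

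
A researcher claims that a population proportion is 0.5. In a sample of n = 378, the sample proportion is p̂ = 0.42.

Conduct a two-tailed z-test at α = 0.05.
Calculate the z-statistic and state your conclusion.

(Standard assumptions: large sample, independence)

H₀: p = 0.5, H₁: p ≠ 0.5
Standard error: SE = √(p₀(1-p₀)/n) = √(0.5×0.5/378) = 0.025717
z-statistic: z = (p̂ - p₀)/SE = (0.42 - 0.5)/0.025717 = -3.1108
Critical value: z_0.025 = ±1.960
p-value = 0.0019
Decision: reject H₀ at α = 0.05

Answer: z = -3.1108, reject H₀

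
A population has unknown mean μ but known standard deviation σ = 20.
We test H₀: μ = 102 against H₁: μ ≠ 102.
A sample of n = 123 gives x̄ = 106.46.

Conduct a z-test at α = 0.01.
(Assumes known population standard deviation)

Answer: z = 2.4732, fail to reject H₀

Derivation:
Standard error: SE = σ/√n = 20/√123 = 1.8033
z-statistic: z = (x̄ - μ₀)/SE = (106.46 - 102)/1.8033 = 2.4732
Critical value: ±2.576
p-value = 0.0134
Decision: fail to reject H₀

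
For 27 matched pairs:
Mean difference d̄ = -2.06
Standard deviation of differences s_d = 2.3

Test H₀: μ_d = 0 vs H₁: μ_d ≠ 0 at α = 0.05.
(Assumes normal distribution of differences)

df = n - 1 = 26
SE = s_d/√n = 2.3/√27 = 0.4426
t = d̄/SE = -2.06/0.4426 = -4.6543
Critical value: t_{0.025,26} = ±2.056
p-value ≈ 0.0001
Decision: reject H₀

Answer: t = -4.6543, reject H₀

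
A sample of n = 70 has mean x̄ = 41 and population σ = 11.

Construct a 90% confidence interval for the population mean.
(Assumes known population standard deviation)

Confidence level: 90%, α = 0.1
z_0.05 = 1.645
SE = σ/√n = 11/√70 = 1.3148
Margin of error = 1.645 × 1.3148 = 2.1628
CI: x̄ ± margin = 41 ± 2.1628
CI: (38.8372, 43.1628)

Answer: (38.8372, 43.1628)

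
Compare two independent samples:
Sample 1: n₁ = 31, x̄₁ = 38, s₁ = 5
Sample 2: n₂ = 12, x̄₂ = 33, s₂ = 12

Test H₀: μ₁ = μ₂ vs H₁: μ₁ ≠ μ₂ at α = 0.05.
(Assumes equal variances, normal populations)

Pooled variance: s²_p = [30×5² + 11×12²]/(41) = 56.9268
s_p = 7.5450
SE = s_p×√(1/n₁ + 1/n₂) = 7.5450×√(1/31 + 1/12) = 2.5652
t = (x̄₁ - x̄₂)/SE = (38 - 33)/2.5652 = 1.9492
df = 41, t-critical = ±2.020
Decision: fail to reject H₀

Answer: t = 1.9492, fail to reject H₀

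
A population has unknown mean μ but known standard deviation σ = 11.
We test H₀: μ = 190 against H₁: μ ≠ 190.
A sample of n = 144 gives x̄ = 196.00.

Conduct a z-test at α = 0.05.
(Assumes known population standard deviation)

Answer: z = 6.5452, reject H₀

Derivation:
Standard error: SE = σ/√n = 11/√144 = 0.9167
z-statistic: z = (x̄ - μ₀)/SE = (196.00 - 190)/0.9167 = 6.5452
Critical value: ±1.960
p-value < 0.0001
Decision: reject H₀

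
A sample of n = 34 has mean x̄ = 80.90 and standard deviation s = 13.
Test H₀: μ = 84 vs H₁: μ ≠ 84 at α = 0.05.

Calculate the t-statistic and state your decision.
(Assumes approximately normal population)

Answer: t = -1.3904, fail to reject H₀

Derivation:
df = n - 1 = 33
SE = s/√n = 13/√34 = 2.2295
t = (x̄ - μ₀)/SE = (80.90 - 84)/2.2295 = -1.3904
Critical value: t_{0.025,33} = ±2.035
p-value ≈ 0.1737
Decision: fail to reject H₀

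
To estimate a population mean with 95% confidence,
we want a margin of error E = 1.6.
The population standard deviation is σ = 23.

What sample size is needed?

z_0.025 = 1.960
n = (z×σ/E)² = (1.960×23/1.6)²
n = 793.8306
Round up: n = 794

Answer: n = 794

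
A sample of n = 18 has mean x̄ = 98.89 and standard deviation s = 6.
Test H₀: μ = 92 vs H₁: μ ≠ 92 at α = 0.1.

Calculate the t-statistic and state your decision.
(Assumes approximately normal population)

Answer: t = 4.8720, reject H₀

Derivation:
df = n - 1 = 17
SE = s/√n = 6/√18 = 1.4142
t = (x̄ - μ₀)/SE = (98.89 - 92)/1.4142 = 4.8720
Critical value: t_{0.05,17} = ±1.740
p-value ≈ 0.0001
Decision: reject H₀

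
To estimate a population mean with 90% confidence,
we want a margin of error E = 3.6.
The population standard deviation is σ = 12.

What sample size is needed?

z_0.05 = 1.645
n = (z×σ/E)² = (1.645×12/3.6)²
n = 30.0669
Round up: n = 31

Answer: n = 31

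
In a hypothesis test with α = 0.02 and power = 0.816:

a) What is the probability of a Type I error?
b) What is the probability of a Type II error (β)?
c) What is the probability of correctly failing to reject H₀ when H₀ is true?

Answer: a) 0.02, b) 0.184, c) 0.98

Derivation:
a) Type I error probability = α = 0.02
b) Power = P(reject H₀ | H₁ true) = 1 - β = 0.816, so Type II error probability = β = 1 - Power = 0.184
c) P(fail to reject H₀ | H₀ true) = 1 - α = 0.98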